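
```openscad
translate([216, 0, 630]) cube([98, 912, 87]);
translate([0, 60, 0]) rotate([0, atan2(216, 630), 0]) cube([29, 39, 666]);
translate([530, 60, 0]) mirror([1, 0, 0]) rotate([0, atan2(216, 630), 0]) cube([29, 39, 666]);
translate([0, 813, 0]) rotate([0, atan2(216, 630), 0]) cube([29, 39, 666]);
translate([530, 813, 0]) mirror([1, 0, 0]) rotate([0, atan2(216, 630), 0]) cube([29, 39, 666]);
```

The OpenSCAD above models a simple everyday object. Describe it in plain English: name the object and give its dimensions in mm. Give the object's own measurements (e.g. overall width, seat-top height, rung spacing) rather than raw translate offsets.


A sawhorse. A 98×912×87 mm beam (x, y, z) sits on two A-frame leg pairs. Each pair is two raked legs of 29×39 mm section (39 mm along y) splaying symmetrically in x. Each leg rises 630 mm vertically over 216 mm of horizontal reach and is 666 mm long along its own axis. Every leg's outer bottom edge rests on the floor and its outer top edge meets a bottom edge of the beam — the left legs (tilting toward +x) meet the beam's −x bottom edge, the right legs (their mirror images, tilting toward −x) meet its +x bottom edge — so the leg tops tuck under the beam, the beam's underside is 630 mm above the floor, and the feet are 530 mm apart outside-to-outside with the beam centred between them. The two leg pairs are set in 60 mm from either end of the beam.


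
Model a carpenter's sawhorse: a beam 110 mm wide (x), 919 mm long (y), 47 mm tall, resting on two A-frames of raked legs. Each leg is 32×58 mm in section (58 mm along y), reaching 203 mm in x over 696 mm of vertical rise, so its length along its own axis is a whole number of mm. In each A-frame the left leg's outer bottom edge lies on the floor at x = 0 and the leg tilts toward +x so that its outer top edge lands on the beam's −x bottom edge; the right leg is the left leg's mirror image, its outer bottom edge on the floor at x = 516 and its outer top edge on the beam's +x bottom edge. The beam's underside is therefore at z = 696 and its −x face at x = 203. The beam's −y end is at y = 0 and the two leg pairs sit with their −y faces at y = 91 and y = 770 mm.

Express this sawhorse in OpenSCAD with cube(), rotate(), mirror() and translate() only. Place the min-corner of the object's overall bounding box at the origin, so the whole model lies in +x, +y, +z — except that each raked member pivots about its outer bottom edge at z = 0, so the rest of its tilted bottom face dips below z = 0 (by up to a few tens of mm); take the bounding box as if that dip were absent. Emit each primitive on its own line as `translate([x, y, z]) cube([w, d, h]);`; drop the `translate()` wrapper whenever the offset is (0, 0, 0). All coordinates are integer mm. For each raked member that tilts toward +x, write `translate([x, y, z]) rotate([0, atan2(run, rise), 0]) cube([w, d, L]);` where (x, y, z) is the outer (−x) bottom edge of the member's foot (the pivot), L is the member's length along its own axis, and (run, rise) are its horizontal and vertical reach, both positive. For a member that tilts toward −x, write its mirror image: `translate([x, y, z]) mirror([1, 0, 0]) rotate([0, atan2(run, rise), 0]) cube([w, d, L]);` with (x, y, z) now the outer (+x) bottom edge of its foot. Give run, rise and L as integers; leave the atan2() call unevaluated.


translate([203, 0, 696]) cube([110, 919, 47]);
translate([0, 91, 0]) rotate([0, atan2(203, 696), 0]) cube([32, 58, 725]);
translate([516, 91, 0]) mirror([1, 0, 0]) rotate([0, atan2(203, 696), 0]) cube([32, 58, 725]);
translate([0, 770, 0]) rotate([0, atan2(203, 696), 0]) cube([32, 58, 725]);
translate([516, 770, 0]) mirror([1, 0, 0]) rotate([0, atan2(203, 696), 0]) cube([32, 58, 725]);


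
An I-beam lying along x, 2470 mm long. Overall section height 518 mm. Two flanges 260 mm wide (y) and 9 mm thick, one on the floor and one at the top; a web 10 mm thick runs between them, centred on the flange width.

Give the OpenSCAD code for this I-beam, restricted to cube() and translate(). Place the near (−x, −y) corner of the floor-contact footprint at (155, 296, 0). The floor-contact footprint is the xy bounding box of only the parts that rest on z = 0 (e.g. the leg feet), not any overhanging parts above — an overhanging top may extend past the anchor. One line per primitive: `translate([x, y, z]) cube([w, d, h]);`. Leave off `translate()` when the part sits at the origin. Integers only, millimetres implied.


translate([155, 296, 0]) cube([2470, 260, 9]);
translate([155, 421, 9]) cube([2470, 10, 500]);
translate([155, 296, 509]) cube([2470, 260, 9]);


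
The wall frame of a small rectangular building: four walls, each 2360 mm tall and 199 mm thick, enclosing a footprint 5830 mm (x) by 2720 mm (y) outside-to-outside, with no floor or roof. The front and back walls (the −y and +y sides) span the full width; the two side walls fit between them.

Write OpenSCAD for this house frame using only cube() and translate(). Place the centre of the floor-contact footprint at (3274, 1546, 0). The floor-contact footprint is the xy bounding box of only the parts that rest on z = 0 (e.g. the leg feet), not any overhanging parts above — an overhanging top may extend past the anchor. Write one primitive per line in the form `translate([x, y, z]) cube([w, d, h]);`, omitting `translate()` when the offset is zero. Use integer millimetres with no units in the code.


translate([359, 186, 0]) cube([5830, 199, 2360]);
translate([359, 2707, 0]) cube([5830, 199, 2360]);
translate([359, 385, 0]) cube([199, 2322, 2360]);
translate([5990, 385, 0]) cube([199, 2322, 2360]);


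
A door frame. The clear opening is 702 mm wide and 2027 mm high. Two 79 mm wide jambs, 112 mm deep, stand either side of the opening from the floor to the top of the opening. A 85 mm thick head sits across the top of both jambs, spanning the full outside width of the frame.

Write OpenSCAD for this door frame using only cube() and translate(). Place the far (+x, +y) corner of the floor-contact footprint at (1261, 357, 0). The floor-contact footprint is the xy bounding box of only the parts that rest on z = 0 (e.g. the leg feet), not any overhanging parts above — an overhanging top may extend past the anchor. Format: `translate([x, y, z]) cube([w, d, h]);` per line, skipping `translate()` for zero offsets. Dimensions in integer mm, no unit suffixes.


translate([401, 245, 0]) cube([79, 112, 2027]);
translate([1182, 245, 0]) cube([79, 112, 2027]);
translate([401, 245, 2027]) cube([860, 112, 85]);


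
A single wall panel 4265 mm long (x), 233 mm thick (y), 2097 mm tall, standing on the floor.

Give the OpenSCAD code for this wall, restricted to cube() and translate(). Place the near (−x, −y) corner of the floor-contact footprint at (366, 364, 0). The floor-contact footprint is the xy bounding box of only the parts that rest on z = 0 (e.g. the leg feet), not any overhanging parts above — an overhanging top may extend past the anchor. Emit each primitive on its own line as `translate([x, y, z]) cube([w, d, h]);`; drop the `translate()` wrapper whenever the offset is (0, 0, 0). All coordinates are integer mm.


translate([366, 364, 0]) cube([4265, 233, 2097]);


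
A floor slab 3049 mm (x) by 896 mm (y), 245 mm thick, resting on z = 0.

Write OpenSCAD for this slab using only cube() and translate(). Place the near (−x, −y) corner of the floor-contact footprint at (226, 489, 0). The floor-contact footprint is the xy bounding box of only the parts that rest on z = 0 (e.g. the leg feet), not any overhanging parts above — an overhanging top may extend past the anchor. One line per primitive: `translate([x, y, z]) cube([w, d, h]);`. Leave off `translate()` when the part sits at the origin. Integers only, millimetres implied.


translate([226, 489, 0]) cube([3049, 896, 245]);


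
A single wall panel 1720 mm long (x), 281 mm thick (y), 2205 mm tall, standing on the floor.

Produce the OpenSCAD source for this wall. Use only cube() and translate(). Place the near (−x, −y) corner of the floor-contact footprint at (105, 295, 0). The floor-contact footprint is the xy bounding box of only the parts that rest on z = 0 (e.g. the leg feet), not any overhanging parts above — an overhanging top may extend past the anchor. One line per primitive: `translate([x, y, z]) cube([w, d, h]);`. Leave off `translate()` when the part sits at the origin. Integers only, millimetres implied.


translate([105, 295, 0]) cube([1720, 281, 2205]);


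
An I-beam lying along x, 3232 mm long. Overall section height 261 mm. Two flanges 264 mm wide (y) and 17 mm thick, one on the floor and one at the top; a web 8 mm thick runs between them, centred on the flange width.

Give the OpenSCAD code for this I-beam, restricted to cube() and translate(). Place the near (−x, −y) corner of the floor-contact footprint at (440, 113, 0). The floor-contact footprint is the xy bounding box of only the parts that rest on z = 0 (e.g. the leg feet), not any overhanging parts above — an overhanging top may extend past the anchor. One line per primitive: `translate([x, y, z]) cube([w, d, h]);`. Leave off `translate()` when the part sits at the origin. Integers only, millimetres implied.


translate([440, 113, 0]) cube([3232, 264, 17]);
translate([440, 241, 17]) cube([3232, 8, 227]);
translate([440, 113, 244]) cube([3232, 264, 17]);


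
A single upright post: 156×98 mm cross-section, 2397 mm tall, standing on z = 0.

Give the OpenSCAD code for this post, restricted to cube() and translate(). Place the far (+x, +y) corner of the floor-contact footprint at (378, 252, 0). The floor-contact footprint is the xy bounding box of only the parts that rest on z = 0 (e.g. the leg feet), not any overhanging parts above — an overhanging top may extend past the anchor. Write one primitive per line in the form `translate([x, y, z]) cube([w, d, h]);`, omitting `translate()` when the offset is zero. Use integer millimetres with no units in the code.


translate([222, 154, 0]) cube([156, 98, 2397]);


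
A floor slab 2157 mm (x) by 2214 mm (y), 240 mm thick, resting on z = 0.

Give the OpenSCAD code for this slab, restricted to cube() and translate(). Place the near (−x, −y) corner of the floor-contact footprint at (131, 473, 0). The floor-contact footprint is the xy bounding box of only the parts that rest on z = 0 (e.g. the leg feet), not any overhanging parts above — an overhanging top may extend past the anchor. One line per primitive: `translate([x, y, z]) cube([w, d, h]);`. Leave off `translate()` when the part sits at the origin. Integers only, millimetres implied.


translate([131, 473, 0]) cube([2157, 2214, 240]);


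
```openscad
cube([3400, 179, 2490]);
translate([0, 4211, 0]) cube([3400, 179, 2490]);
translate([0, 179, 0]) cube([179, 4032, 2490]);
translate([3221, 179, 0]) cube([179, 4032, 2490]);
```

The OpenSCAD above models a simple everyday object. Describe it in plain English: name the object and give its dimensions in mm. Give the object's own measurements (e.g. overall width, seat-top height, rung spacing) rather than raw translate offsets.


The wall frame of a small rectangular building: four walls, each 2490 mm tall and 179 mm thick, enclosing a footprint 3400 mm (x) by 4390 mm (y) outside-to-outside, with no floor or roof. The front and back walls (the −y and +y sides) span the full width; the two side walls fit between them.


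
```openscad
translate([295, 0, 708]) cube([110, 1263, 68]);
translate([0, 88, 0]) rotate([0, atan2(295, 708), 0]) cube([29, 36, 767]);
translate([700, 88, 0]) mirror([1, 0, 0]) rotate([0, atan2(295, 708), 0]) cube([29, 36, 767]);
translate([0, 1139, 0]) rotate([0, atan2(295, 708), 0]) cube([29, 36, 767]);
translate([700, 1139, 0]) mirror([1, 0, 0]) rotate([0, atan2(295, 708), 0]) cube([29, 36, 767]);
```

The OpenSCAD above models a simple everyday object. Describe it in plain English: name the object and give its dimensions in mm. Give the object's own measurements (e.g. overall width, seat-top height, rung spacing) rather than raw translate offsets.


A sawhorse. A 110×1263×68 mm beam (x, y, z) sits on two A-frame leg pairs. Each pair is two raked legs of 29×36 mm section (36 mm along y) splaying symmetrically in x. Each leg rises 708 mm vertically over 295 mm of horizontal reach and is 767 mm long along its own axis. Every leg's outer bottom edge rests on the floor and its outer top edge meets a bottom edge of the beam — the left legs (tilting toward +x) meet the beam's −x bottom edge, the right legs (their mirror images, tilting toward −x) meet its +x bottom edge — so the leg tops tuck under the beam, the beam's underside is 708 mm above the floor, and the feet are 700 mm apart outside-to-outside with the beam centred between them. The two leg pairs are set in 88 mm from either end of the beam.


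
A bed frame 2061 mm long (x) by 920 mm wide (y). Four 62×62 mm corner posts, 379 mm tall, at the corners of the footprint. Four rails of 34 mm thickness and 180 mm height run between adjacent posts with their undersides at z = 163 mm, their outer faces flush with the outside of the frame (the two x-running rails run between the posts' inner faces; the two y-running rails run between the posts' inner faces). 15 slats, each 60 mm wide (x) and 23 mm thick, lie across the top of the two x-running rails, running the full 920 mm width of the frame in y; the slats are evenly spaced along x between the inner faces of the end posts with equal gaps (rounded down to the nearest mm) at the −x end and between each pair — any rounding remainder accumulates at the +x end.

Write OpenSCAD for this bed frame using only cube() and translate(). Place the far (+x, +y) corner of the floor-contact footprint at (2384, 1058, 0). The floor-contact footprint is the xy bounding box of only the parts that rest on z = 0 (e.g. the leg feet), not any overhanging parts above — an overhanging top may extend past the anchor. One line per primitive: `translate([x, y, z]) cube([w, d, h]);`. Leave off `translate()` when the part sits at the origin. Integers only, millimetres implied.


translate([323, 138, 0]) cube([62, 62, 379]);
translate([323, 996, 0]) cube([62, 62, 379]);
translate([2322, 138, 0]) cube([62, 62, 379]);
translate([2322, 996, 0]) cube([62, 62, 379]);
translate([385, 138, 163]) cube([1937, 34, 180]);
translate([385, 1024, 163]) cube([1937, 34, 180]);
translate([323, 200, 163]) cube([34, 796, 180]);
translate([2350, 200, 163]) cube([34, 796, 180]);
translate([449, 138, 343]) cube([60, 920, 23]);
translate([573, 138, 343]) cube([60, 920, 23]);
translate([697, 138, 343]) cube([60, 920, 23]);
translate([821, 138, 343]) cube([60, 920, 23]);
translate([945, 138, 343]) cube([60, 920, 23]);
translate([1069, 138, 343]) cube([60, 920, 23]);
translate([1193, 138, 343]) cube([60, 920, 23]);
translate([1317, 138, 343]) cube([60, 920, 23]);
translate([1441, 138, 343]) cube([60, 920, 23]);
translate([1565, 138, 343]) cube([60, 920, 23]);
translate([1689, 138, 343]) cube([60, 920, 23]);
translate([1813, 138, 343]) cube([60, 920, 23]);
translate([1937, 138, 343]) cube([60, 920, 23]);
translate([2061, 138, 343]) cube([60, 920, 23]);
translate([2185, 138, 343]) cube([60, 920, 23]);


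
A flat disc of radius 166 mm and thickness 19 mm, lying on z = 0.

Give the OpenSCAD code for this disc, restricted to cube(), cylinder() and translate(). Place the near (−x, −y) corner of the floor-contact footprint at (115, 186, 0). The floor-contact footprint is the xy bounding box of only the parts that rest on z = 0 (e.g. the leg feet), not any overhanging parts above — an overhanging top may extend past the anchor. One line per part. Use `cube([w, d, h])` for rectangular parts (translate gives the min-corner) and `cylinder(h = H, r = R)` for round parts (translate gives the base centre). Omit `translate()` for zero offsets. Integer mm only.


translate([281, 352, 0]) cylinder(h = 19, r = 166);


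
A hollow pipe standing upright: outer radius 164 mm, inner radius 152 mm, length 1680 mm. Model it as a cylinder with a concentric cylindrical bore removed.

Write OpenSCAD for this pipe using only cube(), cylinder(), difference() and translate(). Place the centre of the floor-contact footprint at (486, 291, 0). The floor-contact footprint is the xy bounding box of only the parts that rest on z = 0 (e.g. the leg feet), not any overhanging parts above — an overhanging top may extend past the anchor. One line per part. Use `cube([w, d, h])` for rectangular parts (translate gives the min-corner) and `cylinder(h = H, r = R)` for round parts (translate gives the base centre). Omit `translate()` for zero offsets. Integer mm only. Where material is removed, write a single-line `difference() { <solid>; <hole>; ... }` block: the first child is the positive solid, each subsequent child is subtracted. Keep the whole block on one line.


difference() { translate([486, 291, 0]) cylinder(h = 1680, r = 164); translate([486, 291, 0]) cylinder(h = 1680, r = 152); }


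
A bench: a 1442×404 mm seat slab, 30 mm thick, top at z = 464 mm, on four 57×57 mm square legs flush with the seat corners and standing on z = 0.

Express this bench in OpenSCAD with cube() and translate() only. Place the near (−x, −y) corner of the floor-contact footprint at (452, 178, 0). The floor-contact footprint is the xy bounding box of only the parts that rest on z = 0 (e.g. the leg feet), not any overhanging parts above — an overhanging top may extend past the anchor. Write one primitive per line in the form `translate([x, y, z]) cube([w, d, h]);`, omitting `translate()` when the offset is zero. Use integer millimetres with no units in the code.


translate([452, 178, 434]) cube([1442, 404, 30]);
translate([452, 178, 0]) cube([57, 57, 434]);
translate([452, 525, 0]) cube([57, 57, 434]);
translate([1837, 178, 0]) cube([57, 57, 434]);
translate([1837, 525, 0]) cube([57, 57, 434]);


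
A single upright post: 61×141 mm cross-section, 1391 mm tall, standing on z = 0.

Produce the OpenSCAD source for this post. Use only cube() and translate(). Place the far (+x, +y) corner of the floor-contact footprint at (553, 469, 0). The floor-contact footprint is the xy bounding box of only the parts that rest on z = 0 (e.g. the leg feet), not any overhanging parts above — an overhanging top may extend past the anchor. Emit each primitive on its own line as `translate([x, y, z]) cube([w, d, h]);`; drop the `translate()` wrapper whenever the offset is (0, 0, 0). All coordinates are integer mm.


translate([492, 328, 0]) cube([61, 141, 1391]);


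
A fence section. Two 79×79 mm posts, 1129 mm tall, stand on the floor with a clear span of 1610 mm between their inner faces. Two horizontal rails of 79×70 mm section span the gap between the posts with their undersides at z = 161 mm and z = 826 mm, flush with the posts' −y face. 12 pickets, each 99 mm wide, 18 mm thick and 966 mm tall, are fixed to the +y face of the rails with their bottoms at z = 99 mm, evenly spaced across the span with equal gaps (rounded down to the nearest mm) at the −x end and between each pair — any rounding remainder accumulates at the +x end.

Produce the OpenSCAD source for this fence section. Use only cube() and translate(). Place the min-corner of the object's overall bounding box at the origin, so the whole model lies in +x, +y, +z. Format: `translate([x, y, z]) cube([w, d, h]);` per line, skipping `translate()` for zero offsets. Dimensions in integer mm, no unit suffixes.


cube([79, 79, 1129]);
translate([1689, 0, 0]) cube([79, 79, 1129]);
translate([79, 0, 161]) cube([1610, 79, 70]);
translate([79, 0, 826]) cube([1610, 79, 70]);
translate([111, 79, 99]) cube([99, 18, 966]);
translate([242, 79, 99]) cube([99, 18, 966]);
translate([373, 79, 99]) cube([99, 18, 966]);
translate([504, 79, 99]) cube([99, 18, 966]);
translate([635, 79, 99]) cube([99, 18, 966]);
translate([766, 79, 99]) cube([99, 18, 966]);
translate([897, 79, 99]) cube([99, 18, 966]);
translate([1028, 79, 99]) cube([99, 18, 966]);
translate([1159, 79, 99]) cube([99, 18, 966]);
translate([1290, 79, 99]) cube([99, 18, 966]);
translate([1421, 79, 99]) cube([99, 18, 966]);
translate([1552, 79, 99]) cube([99, 18, 966]);


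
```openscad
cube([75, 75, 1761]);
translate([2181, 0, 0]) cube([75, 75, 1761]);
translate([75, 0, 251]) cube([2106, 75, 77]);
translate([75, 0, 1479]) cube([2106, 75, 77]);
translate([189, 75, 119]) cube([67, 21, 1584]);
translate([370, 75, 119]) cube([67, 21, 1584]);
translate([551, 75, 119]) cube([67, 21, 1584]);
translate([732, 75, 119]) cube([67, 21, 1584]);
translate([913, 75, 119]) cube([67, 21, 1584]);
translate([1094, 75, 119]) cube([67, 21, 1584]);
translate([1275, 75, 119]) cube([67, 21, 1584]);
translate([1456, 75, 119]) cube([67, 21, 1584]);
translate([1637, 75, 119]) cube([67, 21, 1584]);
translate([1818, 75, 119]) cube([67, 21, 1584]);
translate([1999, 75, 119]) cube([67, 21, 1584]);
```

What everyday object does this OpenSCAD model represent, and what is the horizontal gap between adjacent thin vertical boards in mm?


A fence section. The picket gap is 114 mm.

Two posts, two rails, 11 pickets — a fence section. Span 2106 mm holds 11 pickets of 67 mm with 12 equal gaps: ⌊(2106 − 11·67) / 12⌋ = 114 mm.


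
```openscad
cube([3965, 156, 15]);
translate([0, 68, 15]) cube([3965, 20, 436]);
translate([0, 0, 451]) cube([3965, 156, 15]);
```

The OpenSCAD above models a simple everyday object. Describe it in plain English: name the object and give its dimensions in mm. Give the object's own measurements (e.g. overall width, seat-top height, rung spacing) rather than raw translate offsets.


An I-beam lying along x, 3965 mm long. Overall section height 466 mm. Two flanges 156 mm wide (y) and 15 mm thick, one on the floor and one at the top; a web 20 mm thick runs between them, centred on the flange width.


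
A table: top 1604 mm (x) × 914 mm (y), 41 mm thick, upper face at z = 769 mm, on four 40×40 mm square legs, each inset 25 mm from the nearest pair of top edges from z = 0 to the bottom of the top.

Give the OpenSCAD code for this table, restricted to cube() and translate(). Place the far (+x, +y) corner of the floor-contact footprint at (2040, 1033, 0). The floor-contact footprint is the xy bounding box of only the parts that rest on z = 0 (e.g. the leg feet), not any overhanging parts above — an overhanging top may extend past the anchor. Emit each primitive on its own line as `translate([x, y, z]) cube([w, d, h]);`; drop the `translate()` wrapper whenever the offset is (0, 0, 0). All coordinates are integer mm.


translate([461, 144, 728]) cube([1604, 914, 41]);
translate([486, 169, 0]) cube([40, 40, 728]);
translate([2000, 169, 0]) cube([40, 40, 728]);
translate([486, 993, 0]) cube([40, 40, 728]);
translate([2000, 993, 0]) cube([40, 40, 728]);


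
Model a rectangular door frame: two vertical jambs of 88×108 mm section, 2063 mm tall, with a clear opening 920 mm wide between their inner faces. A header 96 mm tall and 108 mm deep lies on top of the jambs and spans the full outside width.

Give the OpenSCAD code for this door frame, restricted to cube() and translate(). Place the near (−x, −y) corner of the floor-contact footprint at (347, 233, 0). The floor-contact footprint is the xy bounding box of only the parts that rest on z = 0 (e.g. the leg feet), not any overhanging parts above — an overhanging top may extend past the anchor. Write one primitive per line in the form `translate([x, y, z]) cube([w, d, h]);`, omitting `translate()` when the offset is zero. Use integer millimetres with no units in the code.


translate([347, 233, 0]) cube([88, 108, 2063]);
translate([1355, 233, 0]) cube([88, 108, 2063]);
translate([347, 233, 2063]) cube([1096, 108, 96]);


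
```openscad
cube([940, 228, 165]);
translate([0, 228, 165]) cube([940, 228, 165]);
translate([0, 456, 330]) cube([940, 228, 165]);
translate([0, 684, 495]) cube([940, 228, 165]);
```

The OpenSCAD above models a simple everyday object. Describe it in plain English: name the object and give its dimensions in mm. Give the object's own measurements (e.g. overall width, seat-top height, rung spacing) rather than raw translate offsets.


A straight staircase of 4 solid steps. Each step is 940 mm wide (x), 228 mm deep (y, the going) and 165 mm tall (the rise). The first step rests on the floor; each subsequent step sits one going further in +y and one rise higher in +z, directly behind and above the previous step with no overlap.


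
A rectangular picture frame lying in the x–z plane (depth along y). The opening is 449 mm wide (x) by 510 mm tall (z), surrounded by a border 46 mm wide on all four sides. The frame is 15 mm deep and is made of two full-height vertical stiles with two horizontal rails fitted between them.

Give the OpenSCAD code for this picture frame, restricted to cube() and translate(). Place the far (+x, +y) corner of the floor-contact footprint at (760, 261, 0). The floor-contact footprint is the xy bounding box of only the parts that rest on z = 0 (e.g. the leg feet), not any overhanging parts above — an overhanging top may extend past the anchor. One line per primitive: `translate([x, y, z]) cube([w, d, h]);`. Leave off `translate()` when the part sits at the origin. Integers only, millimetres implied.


translate([219, 246, 0]) cube([46, 15, 602]);
translate([714, 246, 0]) cube([46, 15, 602]);
translate([265, 246, 0]) cube([449, 15, 46]);
translate([265, 246, 556]) cube([449, 15, 46]);


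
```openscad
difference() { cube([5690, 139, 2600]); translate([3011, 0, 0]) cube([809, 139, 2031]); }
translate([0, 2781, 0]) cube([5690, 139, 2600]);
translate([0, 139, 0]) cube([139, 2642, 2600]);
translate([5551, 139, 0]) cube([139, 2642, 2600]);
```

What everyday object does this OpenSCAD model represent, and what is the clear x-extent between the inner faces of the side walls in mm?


A single room. The interior width is 5412 mm.

Four walls enclosing a rectangle with a door in the front wall — a room. Outside width 5690 minus two 139 mm walls gives 5412 mm.


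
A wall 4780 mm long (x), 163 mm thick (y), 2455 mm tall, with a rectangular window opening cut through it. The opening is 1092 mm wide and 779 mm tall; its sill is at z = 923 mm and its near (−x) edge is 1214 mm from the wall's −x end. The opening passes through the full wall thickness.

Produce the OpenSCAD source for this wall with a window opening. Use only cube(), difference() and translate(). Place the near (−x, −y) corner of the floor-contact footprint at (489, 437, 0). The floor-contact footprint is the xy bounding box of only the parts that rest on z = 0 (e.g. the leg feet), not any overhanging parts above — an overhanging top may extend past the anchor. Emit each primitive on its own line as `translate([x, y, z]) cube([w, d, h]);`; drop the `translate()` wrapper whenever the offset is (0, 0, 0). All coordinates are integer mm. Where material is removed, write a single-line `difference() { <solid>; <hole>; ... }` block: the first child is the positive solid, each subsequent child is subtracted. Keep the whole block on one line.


difference() { translate([489, 437, 0]) cube([4780, 163, 2455]); translate([1703, 437, 923]) cube([1092, 163, 779]); }


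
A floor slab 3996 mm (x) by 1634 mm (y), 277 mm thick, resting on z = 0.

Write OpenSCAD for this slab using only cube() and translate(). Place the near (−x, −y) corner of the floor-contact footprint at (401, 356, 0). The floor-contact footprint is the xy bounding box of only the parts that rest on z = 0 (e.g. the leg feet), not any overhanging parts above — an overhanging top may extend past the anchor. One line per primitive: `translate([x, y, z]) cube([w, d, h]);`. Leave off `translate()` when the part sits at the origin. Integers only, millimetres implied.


translate([401, 356, 0]) cube([3996, 1634, 277]);


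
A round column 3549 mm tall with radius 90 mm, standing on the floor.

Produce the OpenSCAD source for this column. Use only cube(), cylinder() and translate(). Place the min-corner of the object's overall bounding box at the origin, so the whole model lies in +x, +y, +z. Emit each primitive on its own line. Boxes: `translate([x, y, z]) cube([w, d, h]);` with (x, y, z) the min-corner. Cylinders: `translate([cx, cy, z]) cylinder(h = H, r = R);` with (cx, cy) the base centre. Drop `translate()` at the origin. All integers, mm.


translate([90, 90, 0]) cylinder(h = 3549, r = 90);


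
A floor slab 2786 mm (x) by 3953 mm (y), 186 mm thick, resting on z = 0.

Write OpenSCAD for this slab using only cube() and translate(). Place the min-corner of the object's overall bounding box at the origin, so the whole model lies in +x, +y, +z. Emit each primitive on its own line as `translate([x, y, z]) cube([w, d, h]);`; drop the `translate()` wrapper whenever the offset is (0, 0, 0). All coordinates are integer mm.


cube([2786, 3953, 186]);


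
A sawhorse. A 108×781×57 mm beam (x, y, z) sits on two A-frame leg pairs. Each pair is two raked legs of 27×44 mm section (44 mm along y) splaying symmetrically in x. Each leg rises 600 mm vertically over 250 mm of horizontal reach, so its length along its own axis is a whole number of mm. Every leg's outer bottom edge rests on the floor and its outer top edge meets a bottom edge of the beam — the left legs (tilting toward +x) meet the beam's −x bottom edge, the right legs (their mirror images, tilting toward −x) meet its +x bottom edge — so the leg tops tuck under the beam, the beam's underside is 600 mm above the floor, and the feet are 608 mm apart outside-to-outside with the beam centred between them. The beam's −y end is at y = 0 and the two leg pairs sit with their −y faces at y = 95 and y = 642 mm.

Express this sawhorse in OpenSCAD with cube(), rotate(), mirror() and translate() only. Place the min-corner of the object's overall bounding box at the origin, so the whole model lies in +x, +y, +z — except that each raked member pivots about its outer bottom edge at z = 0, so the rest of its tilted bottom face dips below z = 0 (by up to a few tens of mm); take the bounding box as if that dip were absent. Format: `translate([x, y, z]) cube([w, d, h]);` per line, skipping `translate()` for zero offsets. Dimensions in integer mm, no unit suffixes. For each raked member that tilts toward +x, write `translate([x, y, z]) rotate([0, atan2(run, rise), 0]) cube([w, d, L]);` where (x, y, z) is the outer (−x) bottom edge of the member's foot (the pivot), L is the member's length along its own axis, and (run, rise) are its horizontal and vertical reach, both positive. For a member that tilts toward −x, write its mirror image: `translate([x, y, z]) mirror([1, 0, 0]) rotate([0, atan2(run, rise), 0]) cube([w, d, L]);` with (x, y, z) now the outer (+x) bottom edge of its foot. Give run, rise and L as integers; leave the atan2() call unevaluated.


// leg length = √(250² + 600²) = 650
// right-leg outer foot x = 2·250 + 108 = 608
// beam min-corner = (250, 0, 600)
translate([250, 0, 600]) cube([108, 781, 57]);
translate([0, 95, 0]) rotate([0, atan2(250, 600), 0]) cube([27, 44, 650]);
translate([608, 95, 0]) mirror([1, 0, 0]) rotate([0, atan2(250, 600), 0]) cube([27, 44, 650]);
translate([0, 642, 0]) rotate([0, atan2(250, 600), 0]) cube([27, 44, 650]);
translate([608, 642, 0]) mirror([1, 0, 0]) rotate([0, atan2(250, 600), 0]) cube([27, 44, 650]);


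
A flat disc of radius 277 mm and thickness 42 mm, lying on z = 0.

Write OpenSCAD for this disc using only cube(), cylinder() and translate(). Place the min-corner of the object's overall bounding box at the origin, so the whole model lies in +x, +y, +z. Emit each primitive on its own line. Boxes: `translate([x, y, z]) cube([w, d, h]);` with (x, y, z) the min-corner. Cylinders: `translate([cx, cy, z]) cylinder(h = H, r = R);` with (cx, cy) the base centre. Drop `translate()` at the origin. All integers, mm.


translate([277, 277, 0]) cylinder(h = 42, r = 277);


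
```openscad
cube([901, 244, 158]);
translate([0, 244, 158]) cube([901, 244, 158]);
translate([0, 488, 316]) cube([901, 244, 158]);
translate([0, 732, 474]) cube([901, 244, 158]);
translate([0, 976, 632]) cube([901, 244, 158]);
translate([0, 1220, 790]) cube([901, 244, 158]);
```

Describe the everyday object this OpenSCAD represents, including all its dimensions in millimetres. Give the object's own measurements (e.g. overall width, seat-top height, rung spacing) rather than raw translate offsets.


A straight staircase of 6 solid steps. Each step is 901 mm wide (x), 244 mm deep (y, the going) and 158 mm tall (the rise). The first step rests on the floor; each subsequent step sits one going further in +y and one rise higher in +z, directly behind and above the previous step with no overlap.


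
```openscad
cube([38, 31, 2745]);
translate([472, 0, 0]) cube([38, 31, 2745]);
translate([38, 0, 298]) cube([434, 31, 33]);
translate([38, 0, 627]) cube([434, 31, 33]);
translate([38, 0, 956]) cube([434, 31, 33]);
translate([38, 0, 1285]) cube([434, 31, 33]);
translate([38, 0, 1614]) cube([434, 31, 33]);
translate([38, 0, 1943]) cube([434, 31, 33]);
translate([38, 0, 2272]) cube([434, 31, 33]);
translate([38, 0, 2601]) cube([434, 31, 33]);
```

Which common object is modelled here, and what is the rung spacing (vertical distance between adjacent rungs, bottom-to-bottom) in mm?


A ladder. The rung spacing is 329 mm.

Two tall 38×31 posts with 8 short bars between them — a ladder. Adjacent rungs sit at z = 298 and z = 627, so the spacing is 627 − 298 = 329 mm.


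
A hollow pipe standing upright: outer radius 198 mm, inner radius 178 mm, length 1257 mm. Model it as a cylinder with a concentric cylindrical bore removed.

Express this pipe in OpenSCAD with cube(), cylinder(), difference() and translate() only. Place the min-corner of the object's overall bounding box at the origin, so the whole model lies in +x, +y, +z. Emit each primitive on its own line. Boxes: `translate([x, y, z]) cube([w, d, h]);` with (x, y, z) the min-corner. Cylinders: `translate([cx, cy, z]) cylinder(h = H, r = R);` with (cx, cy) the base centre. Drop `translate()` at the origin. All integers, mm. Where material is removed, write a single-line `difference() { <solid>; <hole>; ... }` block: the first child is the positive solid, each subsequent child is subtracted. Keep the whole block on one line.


difference() { translate([198, 198, 0]) cylinder(h = 1257, r = 198); translate([198, 198, 0]) cylinder(h = 1257, r = 178); }


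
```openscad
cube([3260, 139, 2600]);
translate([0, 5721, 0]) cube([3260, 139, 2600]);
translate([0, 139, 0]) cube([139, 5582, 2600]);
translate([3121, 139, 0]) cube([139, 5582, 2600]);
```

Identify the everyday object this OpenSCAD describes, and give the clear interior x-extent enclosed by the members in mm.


A house (or room) frame. The interior width is 2982 mm.

Four 2600 mm walls enclosing a rectangle with no floor or roof — a room or house frame. Outside width is 3260 mm and wall thickness is 139 mm, so the interior width is 3260 − 2 × 139 = 2982 mm.


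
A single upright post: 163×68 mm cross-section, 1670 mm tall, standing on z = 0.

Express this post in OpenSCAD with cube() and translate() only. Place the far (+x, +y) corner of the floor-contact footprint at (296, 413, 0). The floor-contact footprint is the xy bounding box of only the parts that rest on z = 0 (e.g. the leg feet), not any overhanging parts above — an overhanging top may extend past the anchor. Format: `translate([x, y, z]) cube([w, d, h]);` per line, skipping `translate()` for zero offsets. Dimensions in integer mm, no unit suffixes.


translate([133, 345, 0]) cube([163, 68, 1670]);


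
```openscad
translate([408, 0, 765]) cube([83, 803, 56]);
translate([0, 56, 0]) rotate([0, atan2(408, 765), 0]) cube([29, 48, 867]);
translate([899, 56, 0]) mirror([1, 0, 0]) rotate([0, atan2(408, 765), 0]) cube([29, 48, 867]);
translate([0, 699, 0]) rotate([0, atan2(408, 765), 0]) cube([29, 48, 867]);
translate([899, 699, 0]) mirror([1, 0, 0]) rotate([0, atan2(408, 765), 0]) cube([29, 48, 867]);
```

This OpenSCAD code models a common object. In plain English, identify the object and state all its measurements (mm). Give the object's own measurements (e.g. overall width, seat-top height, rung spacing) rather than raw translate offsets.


A sawhorse. A 83×803×56 mm beam (x, y, z) sits on two A-frame leg pairs. Each pair is two raked legs of 29×48 mm section (48 mm along y) splaying symmetrically in x. Each leg rises 765 mm vertically over 408 mm of horizontal reach and is 867 mm long along its own axis. Every leg's outer bottom edge rests on the floor and its outer top edge meets a bottom edge of the beam — the left legs (tilting toward +x) meet the beam's −x bottom edge, the right legs (their mirror images, tilting toward −x) meet its +x bottom edge — so the leg tops tuck under the beam, the beam's underside is 765 mm above the floor, and the feet are 899 mm apart outside-to-outside with the beam centred between them. The two leg pairs are set in 56 mm from either end of the beam.


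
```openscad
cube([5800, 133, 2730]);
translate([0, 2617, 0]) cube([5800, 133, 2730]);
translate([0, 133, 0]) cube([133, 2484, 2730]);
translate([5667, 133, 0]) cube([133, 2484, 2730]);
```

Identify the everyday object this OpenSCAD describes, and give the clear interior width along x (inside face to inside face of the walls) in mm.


A house (or room) frame. The interior width is 5534 mm.

Four 2730 mm walls enclosing a rectangle with no floor or roof — a room or house frame. Outside width is 5800 mm and wall thickness is 133 mm, so the interior width is 5800 − 2 × 133 = 5534 mm.


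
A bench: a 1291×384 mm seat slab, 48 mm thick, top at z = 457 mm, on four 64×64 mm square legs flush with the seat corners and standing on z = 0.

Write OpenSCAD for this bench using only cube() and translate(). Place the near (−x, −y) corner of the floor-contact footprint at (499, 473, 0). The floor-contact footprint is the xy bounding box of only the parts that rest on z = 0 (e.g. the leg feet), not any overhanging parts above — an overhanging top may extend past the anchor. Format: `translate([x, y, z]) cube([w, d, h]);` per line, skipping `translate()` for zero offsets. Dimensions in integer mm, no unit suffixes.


// leg_h = 457 − 48 = 409
translate([499, 473, 409]) cube([1291, 384, 48]);
translate([499, 473, 0]) cube([64, 64, 409]);
translate([499, 793, 0]) cube([64, 64, 409]);
translate([1726, 473, 0]) cube([64, 64, 409]);
translate([1726, 793, 0]) cube([64, 64, 409]);


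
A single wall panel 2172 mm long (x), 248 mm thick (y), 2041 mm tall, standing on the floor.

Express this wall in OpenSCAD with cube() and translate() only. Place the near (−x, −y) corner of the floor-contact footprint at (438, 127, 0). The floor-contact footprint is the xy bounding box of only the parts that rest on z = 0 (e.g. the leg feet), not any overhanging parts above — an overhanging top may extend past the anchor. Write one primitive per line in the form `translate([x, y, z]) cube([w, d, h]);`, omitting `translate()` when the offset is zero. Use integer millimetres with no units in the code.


translate([438, 127, 0]) cube([2172, 248, 2041]);


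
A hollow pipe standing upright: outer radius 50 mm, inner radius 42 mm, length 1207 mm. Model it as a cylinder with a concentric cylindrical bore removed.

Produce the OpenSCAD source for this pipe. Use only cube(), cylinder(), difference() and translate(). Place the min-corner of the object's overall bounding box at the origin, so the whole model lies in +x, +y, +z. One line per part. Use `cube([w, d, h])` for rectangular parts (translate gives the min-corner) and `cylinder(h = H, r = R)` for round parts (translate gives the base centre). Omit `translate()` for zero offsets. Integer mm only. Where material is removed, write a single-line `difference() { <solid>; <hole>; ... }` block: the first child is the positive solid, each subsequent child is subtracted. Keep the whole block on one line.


difference() { translate([50, 50, 0]) cylinder(h = 1207, r = 50); translate([50, 50, 0]) cylinder(h = 1207, r = 42); }
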